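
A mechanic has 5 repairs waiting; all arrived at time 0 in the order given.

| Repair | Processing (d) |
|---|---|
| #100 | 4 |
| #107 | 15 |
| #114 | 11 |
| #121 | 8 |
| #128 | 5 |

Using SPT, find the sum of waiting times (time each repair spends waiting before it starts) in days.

SPT (increasing processing time): #100 #128 #121 #114 #107.
#100: waits 0, runs 0→4
#128: waits 4, runs 4→9
#121: waits 9, runs 9→17
#114: waits 17, runs 17→28
#107: waits 28, runs 28→43
Sum = 0+4+9+17+28 = 58.

58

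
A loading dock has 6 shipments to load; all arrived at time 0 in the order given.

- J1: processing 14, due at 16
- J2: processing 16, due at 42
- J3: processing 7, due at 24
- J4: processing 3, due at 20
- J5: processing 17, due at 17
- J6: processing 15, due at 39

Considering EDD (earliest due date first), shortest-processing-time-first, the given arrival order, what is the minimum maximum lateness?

30

EDD (increasing due date): J1 J5 J4 J3 J6 J2.
J1: 0→14, due 16, lateness -2
J5: 14→31, due 17, lateness 14
J4: 31→34, due 20, lateness 14
J3: 34→41, due 24, lateness 17
J6: 41→56, due 39, lateness 17
J2: 56→72, due 42, lateness 30
Maximum = 30.
SPT (increasing processing time): J4 J3 J1 J6 J2 J5.
J4: 0→3, due 20, lateness -17
J3: 3→10, due 24, lateness -14
J1: 10→24, due 16, lateness 8
J6: 24→39, due 39, lateness 0
J2: 39→55, due 42, lateness 13
J5: 55→72, due 17, lateness 55
Maximum = 55.
FIFO (arrival order): J1 J2 J3 J4 J5 J6.
J1: 0→14, due 16, lateness -2
J2: 14→30, due 42, lateness -12
J3: 30→37, due 24, lateness 13
J4: 37→40, due 20, lateness 20
J5: 40→57, due 17, lateness 40
J6: 57→72, due 39, lateness 33
Maximum = 40.
EDD 30, SPT 55, FIFO 40 → minimum 30.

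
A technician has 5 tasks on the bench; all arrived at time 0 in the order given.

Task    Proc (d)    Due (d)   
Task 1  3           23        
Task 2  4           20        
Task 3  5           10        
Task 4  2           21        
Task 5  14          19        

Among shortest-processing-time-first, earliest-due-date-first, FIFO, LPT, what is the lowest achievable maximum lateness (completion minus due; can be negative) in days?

SPT (increasing processing time): Task 4 Task 1 Task 2 Task 3 Task 5.
Task 4: 0→2, due 21, lateness -19
Task 1: 2→5, due 23, lateness -18
Task 2: 5→9, due 20, lateness -11
Task 3: 9→14, due 10, lateness 4
Task 5: 14→28, due 19, lateness 9
Maximum = 9.
EDD (increasing due date): Task 3 Task 5 Task 2 Task 4 Task 1.
Task 3: 0→5, due 10, lateness -5
Task 5: 5→19, due 19, lateness 0
Task 2: 19→23, due 20, lateness 3
Task 4: 23→25, due 21, lateness 4
Task 1: 25→28, due 23, lateness 5
Maximum = 5.
FIFO (arrival order): Task 1 Task 2 Task 3 Task 4 Task 5.
Task 1: 0→3, due 23, lateness -20
Task 2: 3→7, due 20, lateness -13
Task 3: 7→12, due 10, lateness 2
Task 4: 12→14, due 21, lateness -7
Task 5: 14→28, due 19, lateness 9
Maximum = 9.
LPT (decreasing processing time): Task 5 Task 3 Task 2 Task 1 Task 4.
Task 5: 0→14, due 19, lateness -5
Task 3: 14→19, due 10, lateness 9
Task 2: 19→23, due 20, lateness 3
Task 1: 23→26, due 23, lateness 3
Task 4: 26→28, due 21, lateness 7
Maximum = 9.
SPT 9, EDD 5, FIFO 9, LPT 9 → minimum 5.

5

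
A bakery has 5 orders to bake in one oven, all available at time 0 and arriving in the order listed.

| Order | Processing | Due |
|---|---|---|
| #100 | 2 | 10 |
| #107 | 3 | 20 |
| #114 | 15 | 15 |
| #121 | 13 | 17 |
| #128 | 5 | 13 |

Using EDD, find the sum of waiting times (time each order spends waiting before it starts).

66

EDD (increasing due date): #100 #128 #114 #121 #107.
#100: waits 0, runs 0→2
#128: waits 2, runs 2→7
#114: waits 7, runs 7→22
#121: waits 22, runs 22→35
#107: waits 35, runs 35→38
Sum = 0+2+7+22+35 = 66.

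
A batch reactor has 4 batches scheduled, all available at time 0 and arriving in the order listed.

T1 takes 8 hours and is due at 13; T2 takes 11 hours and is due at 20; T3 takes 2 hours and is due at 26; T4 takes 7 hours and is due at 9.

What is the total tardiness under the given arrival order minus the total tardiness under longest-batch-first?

-6

FIFO (arrival order): T1 T2 T3 T4.
T1: 0→8, due 13, tardiness 0
T2: 8→19, due 20, tardiness 0
T3: 19→21, due 26, tardiness 0
T4: 21→28, due 9, tardiness 19
Sum = 0+0+0+19 = 19.
LPT (decreasing processing time): T2 T1 T4 T3.
T2: 0→11, due 20, tardiness 0
T1: 11→19, due 13, tardiness 6
T4: 19→26, due 9, tardiness 17
T3: 26→28, due 26, tardiness 2
Sum = 0+6+17+2 = 25.
Difference = 19 − 25 = -6.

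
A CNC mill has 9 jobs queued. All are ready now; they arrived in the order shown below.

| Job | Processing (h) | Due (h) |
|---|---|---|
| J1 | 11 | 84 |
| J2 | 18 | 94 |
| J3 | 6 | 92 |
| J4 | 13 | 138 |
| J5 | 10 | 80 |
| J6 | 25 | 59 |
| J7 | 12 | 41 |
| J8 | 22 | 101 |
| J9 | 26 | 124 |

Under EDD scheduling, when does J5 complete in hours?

47

EDD (increasing due date): J7 J6 J5 J1 J3 J2 J8 J9 J4.
J7: 0→12
J6: 12→37
J5: 37→47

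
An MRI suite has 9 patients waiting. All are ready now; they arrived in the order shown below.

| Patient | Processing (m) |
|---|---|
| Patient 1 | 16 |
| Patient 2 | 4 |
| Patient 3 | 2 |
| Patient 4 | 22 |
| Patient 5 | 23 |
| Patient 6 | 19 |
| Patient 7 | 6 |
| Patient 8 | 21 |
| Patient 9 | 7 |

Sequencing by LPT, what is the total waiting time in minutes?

660

LPT (decreasing processing time): Patient 5 Patient 4 Patient 8 Patient 6 Patient 1 Patient 9 Patient 7 Patient 2 Patient 3.
Patient 5: waits 0, runs 0→23
Patient 4: waits 23, runs 23→45
Patient 8: waits 45, runs 45→66
Patient 6: waits 66, runs 66→85
Patient 1: waits 85, runs 85→101
Patient 9: waits 101, runs 101→108
Patient 7: waits 108, runs 108→114
Patient 2: waits 114, runs 114→118
Patient 3: waits 118, runs 118→120
Sum = 0+23+45+66+85+101+108+114+118 = 660.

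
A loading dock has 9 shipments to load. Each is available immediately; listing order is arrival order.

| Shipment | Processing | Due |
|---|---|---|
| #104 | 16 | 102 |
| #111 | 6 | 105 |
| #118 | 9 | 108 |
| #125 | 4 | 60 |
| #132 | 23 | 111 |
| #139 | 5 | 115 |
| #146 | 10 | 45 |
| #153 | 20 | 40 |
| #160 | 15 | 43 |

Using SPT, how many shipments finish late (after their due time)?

SPT (increasing processing time): #125 #139 #111 #118 #146 #160 #104 #153 #132.
#125: 0→4, due 60, tardiness 0
#139: 4→9, due 115, tardiness 0
#111: 9→15, due 105, tardiness 0
#118: 15→24, due 108, tardiness 0
#146: 24→34, due 45, tardiness 0
#160: 34→49, due 43, tardiness 6
#104: 49→65, due 102, tardiness 0
#153: 65→85, due 40, tardiness 45
#132: 85→108, due 111, tardiness 0
Late shipments: 2.

2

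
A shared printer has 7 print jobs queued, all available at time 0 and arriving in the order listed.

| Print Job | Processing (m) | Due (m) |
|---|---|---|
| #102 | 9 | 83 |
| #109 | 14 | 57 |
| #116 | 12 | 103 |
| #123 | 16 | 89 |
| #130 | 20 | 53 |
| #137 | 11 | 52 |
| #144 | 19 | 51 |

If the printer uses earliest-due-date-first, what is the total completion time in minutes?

EDD (increasing due date): #144 #137 #130 #109 #102 #123 #116.
#144: 0→19
#137: 19→30
#130: 30→50
#109: 50→64
#102: 64→73
#123: 73→89
#116: 89→101
Sum = 19+30+50+64+73+89+101 = 426.

426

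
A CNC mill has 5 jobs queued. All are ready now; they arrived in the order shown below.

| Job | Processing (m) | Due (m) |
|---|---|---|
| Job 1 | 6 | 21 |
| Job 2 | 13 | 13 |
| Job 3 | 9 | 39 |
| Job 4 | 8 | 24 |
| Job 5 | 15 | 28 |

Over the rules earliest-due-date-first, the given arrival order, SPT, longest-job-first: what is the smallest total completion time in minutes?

EDD (increasing due date): Job 2 Job 1 Job 4 Job 5 Job 3.
Job 2: 0→13
Job 1: 13→19
Job 4: 19→27
Job 5: 27→42
Job 3: 42→51
Sum = 13+19+27+42+51 = 152.
FIFO (arrival order): Job 1 Job 2 Job 3 Job 4 Job 5.
Job 1: 0→6
Job 2: 6→19
Job 3: 19→28
Job 4: 28→36
Job 5: 36→51
Sum = 6+19+28+36+51 = 140.
SPT (increasing processing time): Job 1 Job 4 Job 3 Job 2 Job 5.
Job 1: 0→6
Job 4: 6→14
Job 3: 14→23
Job 2: 23→36
Job 5: 36→51
Sum = 6+14+23+36+51 = 130.
LPT (decreasing processing time): Job 5 Job 2 Job 3 Job 4 Job 1.
Job 5: 0→15
Job 2: 15→28
Job 3: 28→37
Job 4: 37→45
Job 1: 45→51
Sum = 15+28+37+45+51 = 176.
EDD 152, FIFO 140, SPT 130, LPT 176 → minimum 130.

130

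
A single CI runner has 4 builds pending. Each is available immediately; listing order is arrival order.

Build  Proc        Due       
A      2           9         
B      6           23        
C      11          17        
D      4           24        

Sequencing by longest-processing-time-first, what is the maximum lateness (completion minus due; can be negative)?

LPT (decreasing processing time): C B D A.
C: 0→11, due 17, lateness -6
B: 11→17, due 23, lateness -6
D: 17→21, due 24, lateness -3
A: 21→23, due 9, lateness 14
Maximum = 14.

14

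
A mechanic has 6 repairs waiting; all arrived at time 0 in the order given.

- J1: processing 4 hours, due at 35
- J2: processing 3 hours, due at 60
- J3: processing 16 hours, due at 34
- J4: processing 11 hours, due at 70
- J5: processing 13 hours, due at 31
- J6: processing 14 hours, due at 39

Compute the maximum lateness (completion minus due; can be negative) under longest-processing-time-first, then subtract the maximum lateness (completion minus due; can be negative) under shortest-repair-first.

LPT (decreasing processing time): J3 J6 J5 J4 J1 J2.
J3: 0→16, due 34, lateness -18
J6: 16→30, due 39, lateness -9
J5: 30→43, due 31, lateness 12
J4: 43→54, due 70, lateness -16
J1: 54→58, due 35, lateness 23
J2: 58→61, due 60, lateness 1
Maximum = 23.
SPT (increasing processing time): J2 J1 J4 J5 J6 J3.
J2: 0→3, due 60, lateness -57
J1: 3→7, due 35, lateness -28
J4: 7→18, due 70, lateness -52
J5: 18→31, due 31, lateness 0
J6: 31→45, due 39, lateness 6
J3: 45→61, due 34, lateness 27
Maximum = 27.
Difference = 23 − 27 = -4.

-4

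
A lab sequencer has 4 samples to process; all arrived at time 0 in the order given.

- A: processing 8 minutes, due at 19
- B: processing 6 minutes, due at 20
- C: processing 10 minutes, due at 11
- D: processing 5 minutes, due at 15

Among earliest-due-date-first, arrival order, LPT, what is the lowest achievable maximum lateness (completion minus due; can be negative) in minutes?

EDD (increasing due date): C D A B.
C: 0→10, due 11, lateness -1
D: 10→15, due 15, lateness 0
A: 15→23, due 19, lateness 4
B: 23→29, due 20, lateness 9
Maximum = 9.
FIFO (arrival order): A B C D.
A: 0→8, due 19, lateness -11
B: 8→14, due 20, lateness -6
C: 14→24, due 11, lateness 13
D: 24→29, due 15, lateness 14
Maximum = 14.
LPT (decreasing processing time): C A B D.
C: 0→10, due 11, lateness -1
A: 10→18, due 19, lateness -1
B: 18→24, due 20, lateness 4
D: 24→29, due 15, lateness 14
Maximum = 14.
EDD 9, FIFO 14, LPT 14 → minimum 9.

9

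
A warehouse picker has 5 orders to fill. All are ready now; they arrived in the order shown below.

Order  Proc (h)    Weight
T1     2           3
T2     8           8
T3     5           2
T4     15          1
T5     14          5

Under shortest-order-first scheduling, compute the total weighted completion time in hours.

SPT (increasing processing time): T1 T3 T2 T5 T4.
T1: finishes 2, weight 3, w·C = 6
T3: finishes 7, weight 2, w·C = 14
T2: finishes 15, weight 8, w·C = 120
T5: finishes 29, weight 5, w·C = 145
T4: finishes 44, weight 1, w·C = 44
Sum = 6+14+120+145+44 = 329.

329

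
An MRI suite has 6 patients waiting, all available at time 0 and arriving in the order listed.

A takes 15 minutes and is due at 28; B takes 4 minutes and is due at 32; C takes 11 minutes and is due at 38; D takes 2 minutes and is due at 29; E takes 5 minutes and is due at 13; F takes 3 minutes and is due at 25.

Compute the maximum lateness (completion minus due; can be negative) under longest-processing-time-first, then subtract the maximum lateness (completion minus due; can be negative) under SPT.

6

LPT (decreasing processing time): A C E B F D.
A: 0→15, due 28, lateness -13
C: 15→26, due 38, lateness -12
E: 26→31, due 13, lateness 18
B: 31→35, due 32, lateness 3
F: 35→38, due 25, lateness 13
D: 38→40, due 29, lateness 11
Maximum = 18.
SPT (increasing processing time): D F B E C A.
D: 0→2, due 29, lateness -27
F: 2→5, due 25, lateness -20
B: 5→9, due 32, lateness -23
E: 9→14, due 13, lateness 1
C: 14→25, due 38, lateness -13
A: 25→40, due 28, lateness 12
Maximum = 12.
Difference = 18 − 12 = 6.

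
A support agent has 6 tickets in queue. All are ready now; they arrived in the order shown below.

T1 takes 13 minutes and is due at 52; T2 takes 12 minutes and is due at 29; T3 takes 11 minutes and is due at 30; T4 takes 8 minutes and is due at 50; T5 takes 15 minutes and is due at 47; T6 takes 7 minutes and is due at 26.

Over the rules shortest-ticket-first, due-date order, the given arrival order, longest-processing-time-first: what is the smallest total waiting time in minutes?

137

SPT (increasing processing time): T6 T4 T3 T2 T1 T5.
T6: waits 0, runs 0→7
T4: waits 7, runs 7→15
T3: waits 15, runs 15→26
T2: waits 26, runs 26→38
T1: waits 38, runs 38→51
T5: waits 51, runs 51→66
Sum = 0+7+15+26+38+51 = 137.
EDD (increasing due date): T6 T2 T3 T5 T4 T1.
T6: waits 0, runs 0→7
T2: waits 7, runs 7→19
T3: waits 19, runs 19→30
T5: waits 30, runs 30→45
T4: waits 45, runs 45→53
T1: waits 53, runs 53→66
Sum = 0+7+19+30+45+53 = 154.
FIFO (arrival order): T1 T2 T3 T4 T5 T6.
T1: waits 0, runs 0→13
T2: waits 13, runs 13→25
T3: waits 25, runs 25→36
T4: waits 36, runs 36→44
T5: waits 44, runs 44→59
T6: waits 59, runs 59→66
Sum = 0+13+25+36+44+59 = 177.
LPT (decreasing processing time): T5 T1 T2 T3 T4 T6.
T5: waits 0, runs 0→15
T1: waits 15, runs 15→28
T2: waits 28, runs 28→40
T3: waits 40, runs 40→51
T4: waits 51, runs 51→59
T6: waits 59, runs 59→66
Sum = 0+15+28+40+51+59 = 193.
SPT 137, EDD 154, FIFO 177, LPT 193 → minimum 137.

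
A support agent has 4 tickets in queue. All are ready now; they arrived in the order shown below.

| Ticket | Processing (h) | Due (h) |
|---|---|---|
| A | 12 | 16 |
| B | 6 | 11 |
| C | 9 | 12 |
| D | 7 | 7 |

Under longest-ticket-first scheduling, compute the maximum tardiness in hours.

LPT (decreasing processing time): A C D B.
A: 0→12, due 16, tardiness 0
C: 12→21, due 12, tardiness 9
D: 21→28, due 7, tardiness 21
B: 28→34, due 11, tardiness 23
Maximum = 23.

23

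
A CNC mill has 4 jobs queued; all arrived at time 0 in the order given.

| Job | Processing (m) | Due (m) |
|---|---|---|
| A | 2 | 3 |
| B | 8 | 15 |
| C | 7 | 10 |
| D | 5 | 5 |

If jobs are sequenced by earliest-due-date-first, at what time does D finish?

EDD (increasing due date): A D C B.
A: 0→2
D: 2→7

7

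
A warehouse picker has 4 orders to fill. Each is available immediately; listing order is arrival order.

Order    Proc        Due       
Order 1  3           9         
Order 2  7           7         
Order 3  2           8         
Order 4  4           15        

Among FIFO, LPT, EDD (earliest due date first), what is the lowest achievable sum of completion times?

41

FIFO (arrival order): Order 1 Order 2 Order 3 Order 4.
Order 1: 0→3
Order 2: 3→10
Order 3: 10→12
Order 4: 12→16
Sum = 3+10+12+16 = 41.
LPT (decreasing processing time): Order 2 Order 4 Order 1 Order 3.
Order 2: 0→7
Order 4: 7→11
Order 1: 11→14
Order 3: 14→16
Sum = 7+11+14+16 = 48.
EDD (increasing due date): Order 2 Order 3 Order 1 Order 4.
Order 2: 0→7
Order 3: 7→9
Order 1: 9→12
Order 4: 12→16
Sum = 7+9+12+16 = 44.
FIFO 41, LPT 48, EDD 44 → minimum 41.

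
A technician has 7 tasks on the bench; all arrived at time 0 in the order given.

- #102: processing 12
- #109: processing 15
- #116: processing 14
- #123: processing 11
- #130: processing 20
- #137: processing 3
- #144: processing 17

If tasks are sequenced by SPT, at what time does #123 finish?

14

SPT (increasing processing time): #137 #123 #102 #116 #109 #144 #130.
#137: 0→3
#123: 3→14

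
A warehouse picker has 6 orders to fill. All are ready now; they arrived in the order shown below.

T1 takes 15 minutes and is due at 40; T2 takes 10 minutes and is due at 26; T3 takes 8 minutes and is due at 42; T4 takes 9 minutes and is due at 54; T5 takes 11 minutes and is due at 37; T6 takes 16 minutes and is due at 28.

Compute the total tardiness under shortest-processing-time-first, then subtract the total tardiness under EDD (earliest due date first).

SPT (increasing processing time): T3 T4 T2 T5 T1 T6.
T3: 0→8, due 42, tardiness 0
T4: 8→17, due 54, tardiness 0
T2: 17→27, due 26, tardiness 1
T5: 27→38, due 37, tardiness 1
T1: 38→53, due 40, tardiness 13
T6: 53→69, due 28, tardiness 41
Sum = 0+0+1+1+13+41 = 56.
EDD (increasing due date): T2 T6 T5 T1 T3 T4.
T2: 0→10, due 26, tardiness 0
T6: 10→26, due 28, tardiness 0
T5: 26→37, due 37, tardiness 0
T1: 37→52, due 40, tardiness 12
T3: 52→60, due 42, tardiness 18
T4: 60→69, due 54, tardiness 15
Sum = 0+0+0+12+18+15 = 45.
Difference = 56 − 45 = 11.

11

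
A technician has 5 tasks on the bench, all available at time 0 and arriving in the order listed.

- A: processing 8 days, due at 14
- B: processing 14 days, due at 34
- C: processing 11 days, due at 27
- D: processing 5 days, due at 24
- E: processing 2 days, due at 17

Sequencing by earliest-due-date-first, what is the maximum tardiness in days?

6

EDD (increasing due date): A E D C B.
A: 0→8, due 14, tardiness 0
E: 8→10, due 17, tardiness 0
D: 10→15, due 24, tardiness 0
C: 15→26, due 27, tardiness 0
B: 26→40, due 34, tardiness 6
Maximum = 6.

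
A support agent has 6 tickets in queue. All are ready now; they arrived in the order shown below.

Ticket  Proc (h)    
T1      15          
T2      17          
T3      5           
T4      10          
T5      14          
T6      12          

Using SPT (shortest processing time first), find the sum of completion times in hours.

SPT (increasing processing time): T3 T4 T6 T5 T1 T2.
T3: 0→5
T4: 5→15
T6: 15→27
T5: 27→41
T1: 41→56
T2: 56→73
Sum = 5+15+27+41+56+73 = 217.

217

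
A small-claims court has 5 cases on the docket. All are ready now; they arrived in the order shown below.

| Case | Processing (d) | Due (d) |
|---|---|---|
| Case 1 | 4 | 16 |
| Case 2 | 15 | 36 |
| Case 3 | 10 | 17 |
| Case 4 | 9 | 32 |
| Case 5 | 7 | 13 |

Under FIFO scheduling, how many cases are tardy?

FIFO (arrival order): Case 1 Case 2 Case 3 Case 4 Case 5.
Case 1: 0→4, due 16, tardiness 0
Case 2: 4→19, due 36, tardiness 0
Case 3: 19→29, due 17, tardiness 12
Case 4: 29→38, due 32, tardiness 6
Case 5: 38→45, due 13, tardiness 32
Late cases: 3.

3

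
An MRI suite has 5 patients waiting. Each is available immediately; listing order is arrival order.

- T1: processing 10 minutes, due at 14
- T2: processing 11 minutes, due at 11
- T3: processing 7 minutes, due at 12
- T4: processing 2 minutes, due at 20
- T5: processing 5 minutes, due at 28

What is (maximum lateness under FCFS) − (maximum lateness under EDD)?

2

FIFO (arrival order): T1 T2 T3 T4 T5.
T1: 0→10, due 14, lateness -4
T2: 10→21, due 11, lateness 10
T3: 21→28, due 12, lateness 16
T4: 28→30, due 20, lateness 10
T5: 30→35, due 28, lateness 7
Maximum = 16.
EDD (increasing due date): T2 T3 T1 T4 T5.
T2: 0→11, due 11, lateness 0
T3: 11→18, due 12, lateness 6
T1: 18→28, due 14, lateness 14
T4: 28→30, due 20, lateness 10
T5: 30→35, due 28, lateness 7
Maximum = 14.
Difference = 16 − 14 = 2.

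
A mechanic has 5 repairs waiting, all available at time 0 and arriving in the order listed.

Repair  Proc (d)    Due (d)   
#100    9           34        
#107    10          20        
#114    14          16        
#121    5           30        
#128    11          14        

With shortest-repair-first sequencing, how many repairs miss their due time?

SPT (increasing processing time): #121 #100 #107 #128 #114.
#121: 0→5, due 30, tardiness 0
#100: 5→14, due 34, tardiness 0
#107: 14→24, due 20, tardiness 4
#128: 24→35, due 14, tardiness 21
#114: 35→49, due 16, tardiness 33
Late repairs: 3.

3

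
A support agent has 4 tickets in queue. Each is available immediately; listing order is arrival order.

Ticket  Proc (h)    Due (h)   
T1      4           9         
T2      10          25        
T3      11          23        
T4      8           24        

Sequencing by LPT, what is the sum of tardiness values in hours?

29

LPT (decreasing processing time): T3 T2 T4 T1.
T3: 0→11, due 23, tardiness 0
T2: 11→21, due 25, tardiness 0
T4: 21→29, due 24, tardiness 5
T1: 29→33, due 9, tardiness 24
Sum = 0+0+5+24 = 29.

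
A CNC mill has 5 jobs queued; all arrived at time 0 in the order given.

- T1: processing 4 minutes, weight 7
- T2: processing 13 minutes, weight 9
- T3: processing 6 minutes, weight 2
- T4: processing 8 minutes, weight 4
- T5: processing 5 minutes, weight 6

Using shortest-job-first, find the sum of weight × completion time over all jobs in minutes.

SPT (increasing processing time): T1 T5 T3 T4 T2.
T1: finishes 4, weight 7, w·C = 28
T5: finishes 9, weight 6, w·C = 54
T3: finishes 15, weight 2, w·C = 30
T4: finishes 23, weight 4, w·C = 92
T2: finishes 36, weight 9, w·C = 324
Sum = 28+54+30+92+324 = 528.

528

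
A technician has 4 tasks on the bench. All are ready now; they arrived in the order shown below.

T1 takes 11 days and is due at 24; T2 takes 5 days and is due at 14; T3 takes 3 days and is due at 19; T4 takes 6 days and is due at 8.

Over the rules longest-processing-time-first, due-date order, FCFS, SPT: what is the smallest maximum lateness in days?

1

LPT (decreasing processing time): T1 T4 T2 T3.
T1: 0→11, due 24, lateness -13
T4: 11→17, due 8, lateness 9
T2: 17→22, due 14, lateness 8
T3: 22→25, due 19, lateness 6
Maximum = 9.
EDD (increasing due date): T4 T2 T3 T1.
T4: 0→6, due 8, lateness -2
T2: 6→11, due 14, lateness -3
T3: 11→14, due 19, lateness -5
T1: 14→25, due 24, lateness 1
Maximum = 1.
FIFO (arrival order): T1 T2 T3 T4.
T1: 0→11, due 24, lateness -13
T2: 11→16, due 14, lateness 2
T3: 16→19, due 19, lateness 0
T4: 19→25, due 8, lateness 17
Maximum = 17.
SPT (increasing processing time): T3 T2 T4 T1.
T3: 0→3, due 19, lateness -16
T2: 3→8, due 14, lateness -6
T4: 8→14, due 8, lateness 6
T1: 14→25, due 24, lateness 1
Maximum = 6.
LPT 9, EDD 1, FIFO 17, SPT 6 → minimum 1.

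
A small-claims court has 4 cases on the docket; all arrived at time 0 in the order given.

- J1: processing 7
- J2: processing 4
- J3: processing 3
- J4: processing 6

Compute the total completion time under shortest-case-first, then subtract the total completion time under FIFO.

-9

SPT (increasing processing time): J3 J2 J4 J1.
J3: 0→3
J2: 3→7
J4: 7→13
J1: 13→20
Sum = 3+7+13+20 = 43.
FIFO (arrival order): J1 J2 J3 J4.
J1: 0→7
J2: 7→11
J3: 11→14
J4: 14→20
Sum = 7+11+14+20 = 52.
Difference = 43 − 52 = -9.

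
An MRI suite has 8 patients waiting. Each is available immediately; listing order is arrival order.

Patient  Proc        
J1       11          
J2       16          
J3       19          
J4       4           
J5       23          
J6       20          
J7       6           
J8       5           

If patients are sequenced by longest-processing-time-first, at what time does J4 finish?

LPT (decreasing processing time): J5 J6 J3 J2 J1 J7 J8 J4.
J5: 0→23
J6: 23→43
J3: 43→62
J2: 62→78
J1: 78→89
J7: 89→95
J8: 95→100
J4: 100→104

104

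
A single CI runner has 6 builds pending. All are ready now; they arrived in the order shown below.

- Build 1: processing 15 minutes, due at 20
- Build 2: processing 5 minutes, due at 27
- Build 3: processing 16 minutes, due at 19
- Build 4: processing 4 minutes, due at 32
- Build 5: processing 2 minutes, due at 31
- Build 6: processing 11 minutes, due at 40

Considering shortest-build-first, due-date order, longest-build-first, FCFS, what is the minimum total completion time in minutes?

SPT (increasing processing time): Build 5 Build 4 Build 2 Build 6 Build 1 Build 3.
Build 5: 0→2
Build 4: 2→6
Build 2: 6→11
Build 6: 11→22
Build 1: 22→37
Build 3: 37→53
Sum = 2+6+11+22+37+53 = 131.
EDD (increasing due date): Build 3 Build 1 Build 2 Build 5 Build 4 Build 6.
Build 3: 0→16
Build 1: 16→31
Build 2: 31→36
Build 5: 36→38
Build 4: 38→42
Build 6: 42→53
Sum = 16+31+36+38+42+53 = 216.
LPT (decreasing processing time): Build 3 Build 1 Build 6 Build 2 Build 4 Build 5.
Build 3: 0→16
Build 1: 16→31
Build 6: 31→42
Build 2: 42→47
Build 4: 47→51
Build 5: 51→53
Sum = 16+31+42+47+51+53 = 240.
FIFO (arrival order): Build 1 Build 2 Build 3 Build 4 Build 5 Build 6.
Build 1: 0→15
Build 2: 15→20
Build 3: 20→36
Build 4: 36→40
Build 5: 40→42
Build 6: 42→53
Sum = 15+20+36+40+42+53 = 206.
SPT 131, EDD 216, LPT 240, FIFO 206 → minimum 131.

131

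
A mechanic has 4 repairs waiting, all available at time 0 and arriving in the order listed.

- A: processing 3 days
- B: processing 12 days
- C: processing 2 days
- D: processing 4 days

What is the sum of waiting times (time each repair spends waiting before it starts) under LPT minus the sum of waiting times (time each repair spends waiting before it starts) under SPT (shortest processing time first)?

31

LPT (decreasing processing time): B D A C.
B: waits 0, runs 0→12
D: waits 12, runs 12→16
A: waits 16, runs 16→19
C: waits 19, runs 19→21
Sum = 0+12+16+19 = 47.
SPT (increasing processing time): C A D B.
C: waits 0, runs 0→2
A: waits 2, runs 2→5
D: waits 5, runs 5→9
B: waits 9, runs 9→21
Sum = 0+2+5+9 = 16.
Difference = 47 − 16 = 31.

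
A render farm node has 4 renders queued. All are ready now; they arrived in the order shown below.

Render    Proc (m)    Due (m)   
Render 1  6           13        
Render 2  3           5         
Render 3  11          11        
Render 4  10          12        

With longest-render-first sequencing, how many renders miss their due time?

LPT (decreasing processing time): Render 3 Render 4 Render 1 Render 2.
Render 3: 0→11, due 11, tardiness 0
Render 4: 11→21, due 12, tardiness 9
Render 1: 21→27, due 13, tardiness 14
Render 2: 27→30, due 5, tardiness 25
Late renders: 3.

3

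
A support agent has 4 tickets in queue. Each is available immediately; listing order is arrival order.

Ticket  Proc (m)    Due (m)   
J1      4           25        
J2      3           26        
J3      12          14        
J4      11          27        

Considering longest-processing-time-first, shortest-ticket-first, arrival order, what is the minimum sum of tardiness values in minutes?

LPT (decreasing processing time): J3 J4 J1 J2.
J3: 0→12, due 14, tardiness 0
J4: 12→23, due 27, tardiness 0
J1: 23→27, due 25, tardiness 2
J2: 27→30, due 26, tardiness 4
Sum = 0+0+2+4 = 6.
SPT (increasing processing time): J2 J1 J4 J3.
J2: 0→3, due 26, tardiness 0
J1: 3→7, due 25, tardiness 0
J4: 7→18, due 27, tardiness 0
J3: 18→30, due 14, tardiness 16
Sum = 0+0+0+16 = 16.
FIFO (arrival order): J1 J2 J3 J4.
J1: 0→4, due 25, tardiness 0
J2: 4→7, due 26, tardiness 0
J3: 7→19, due 14, tardiness 5
J4: 19→30, due 27, tardiness 3
Sum = 0+0+5+3 = 8.
LPT 6, SPT 16, FIFO 8 → minimum 6.

6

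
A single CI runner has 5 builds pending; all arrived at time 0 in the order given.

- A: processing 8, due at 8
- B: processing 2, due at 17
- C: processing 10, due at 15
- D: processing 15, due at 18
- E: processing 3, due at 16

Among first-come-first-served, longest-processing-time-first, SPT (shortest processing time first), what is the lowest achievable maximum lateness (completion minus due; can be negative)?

FIFO (arrival order): A B C D E.
A: 0→8, due 8, lateness 0
B: 8→10, due 17, lateness -7
C: 10→20, due 15, lateness 5
D: 20→35, due 18, lateness 17
E: 35→38, due 16, lateness 22
Maximum = 22.
LPT (decreasing processing time): D C A E B.
D: 0→15, due 18, lateness -3
C: 15→25, due 15, lateness 10
A: 25→33, due 8, lateness 25
E: 33→36, due 16, lateness 20
B: 36→38, due 17, lateness 21
Maximum = 25.
SPT (increasing processing time): B E A C D.
B: 0→2, due 17, lateness -15
E: 2→5, due 16, lateness -11
A: 5→13, due 8, lateness 5
C: 13→23, due 15, lateness 8
D: 23→38, due 18, lateness 20
Maximum = 20.
FIFO 22, LPT 25, SPT 20 → minimum 20.

20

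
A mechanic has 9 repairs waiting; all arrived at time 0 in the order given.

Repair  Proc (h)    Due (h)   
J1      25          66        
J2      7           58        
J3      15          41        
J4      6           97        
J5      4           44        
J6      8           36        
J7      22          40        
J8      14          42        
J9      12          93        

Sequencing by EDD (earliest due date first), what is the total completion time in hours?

EDD (increasing due date): J6 J7 J3 J8 J5 J2 J1 J9 J4.
J6: 0→8
J7: 8→30
J3: 30→45
J8: 45→59
J5: 59→63
J2: 63→70
J1: 70→95
J9: 95→107
J4: 107→113
Sum = 8+30+45+59+63+70+95+107+113 = 590.

590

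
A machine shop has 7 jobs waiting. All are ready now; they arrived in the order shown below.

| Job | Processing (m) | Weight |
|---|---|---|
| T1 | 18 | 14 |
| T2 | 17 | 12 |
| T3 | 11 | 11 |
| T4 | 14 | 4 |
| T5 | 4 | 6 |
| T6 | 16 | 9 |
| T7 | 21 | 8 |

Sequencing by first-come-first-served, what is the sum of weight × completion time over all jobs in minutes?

3330

FIFO (arrival order): T1 T2 T3 T4 T5 T6 T7.
T1: finishes 18, weight 14, w·C = 252
T2: finishes 35, weight 12, w·C = 420
T3: finishes 46, weight 11, w·C = 506
T4: finishes 60, weight 4, w·C = 240
T5: finishes 64, weight 6, w·C = 384
T6: finishes 80, weight 9, w·C = 720
T7: finishes 101, weight 8, w·C = 808
Sum = 252+420+506+240+384+720+808 = 3330.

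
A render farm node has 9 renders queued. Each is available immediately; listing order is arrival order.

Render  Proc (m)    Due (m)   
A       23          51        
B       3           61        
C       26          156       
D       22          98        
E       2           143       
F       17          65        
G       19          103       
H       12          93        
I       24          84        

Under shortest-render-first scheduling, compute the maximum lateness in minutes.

47

SPT (increasing processing time): E B H F G D A I C.
E: 0→2, due 143, lateness -141
B: 2→5, due 61, lateness -56
H: 5→17, due 93, lateness -76
F: 17→34, due 65, lateness -31
G: 34→53, due 103, lateness -50
D: 53→75, due 98, lateness -23
A: 75→98, due 51, lateness 47
I: 98→122, due 84, lateness 38
C: 122→148, due 156, lateness -8
Maximum = 47.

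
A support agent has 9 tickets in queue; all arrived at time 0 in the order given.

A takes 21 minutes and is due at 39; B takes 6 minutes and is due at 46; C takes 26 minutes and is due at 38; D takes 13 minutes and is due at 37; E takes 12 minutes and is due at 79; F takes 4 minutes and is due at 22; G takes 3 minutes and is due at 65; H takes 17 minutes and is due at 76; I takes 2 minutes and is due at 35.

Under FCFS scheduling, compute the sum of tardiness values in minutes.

FIFO (arrival order): A B C D E F G H I.
A: 0→21, due 39, tardiness 0
B: 21→27, due 46, tardiness 0
C: 27→53, due 38, tardiness 15
D: 53→66, due 37, tardiness 29
E: 66→78, due 79, tardiness 0
F: 78→82, due 22, tardiness 60
G: 82→85, due 65, tardiness 20
H: 85→102, due 76, tardiness 26
I: 102→104, due 35, tardiness 69
Sum = 0+0+15+29+0+60+20+26+69 = 219.

219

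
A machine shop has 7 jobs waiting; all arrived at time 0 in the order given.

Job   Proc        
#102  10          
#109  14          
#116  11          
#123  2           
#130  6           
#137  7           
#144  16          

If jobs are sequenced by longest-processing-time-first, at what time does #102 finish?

51

LPT (decreasing processing time): #144 #109 #116 #102 #137 #130 #123.
#144: 0→16
#109: 16→30
#116: 30→41
#102: 41→51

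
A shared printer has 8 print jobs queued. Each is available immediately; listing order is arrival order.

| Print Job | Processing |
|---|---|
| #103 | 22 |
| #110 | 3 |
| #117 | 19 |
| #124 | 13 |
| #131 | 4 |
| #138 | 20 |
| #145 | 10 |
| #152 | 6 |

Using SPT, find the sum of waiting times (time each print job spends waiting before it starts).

SPT (increasing processing time): #110 #131 #152 #145 #124 #117 #138 #103.
#110: waits 0, runs 0→3
#131: waits 3, runs 3→7
#152: waits 7, runs 7→13
#145: waits 13, runs 13→23
#124: waits 23, runs 23→36
#117: waits 36, runs 36→55
#138: waits 55, runs 55→75
#103: waits 75, runs 75→97
Sum = 0+3+7+13+23+36+55+75 = 212.

212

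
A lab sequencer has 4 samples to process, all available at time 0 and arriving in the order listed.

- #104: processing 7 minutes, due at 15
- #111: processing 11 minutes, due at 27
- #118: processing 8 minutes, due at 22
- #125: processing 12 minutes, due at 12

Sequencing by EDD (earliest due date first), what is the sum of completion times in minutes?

96

EDD (increasing due date): #125 #104 #118 #111.
#125: 0→12
#104: 12→19
#118: 19→27
#111: 27→38
Sum = 12+19+27+38 = 96.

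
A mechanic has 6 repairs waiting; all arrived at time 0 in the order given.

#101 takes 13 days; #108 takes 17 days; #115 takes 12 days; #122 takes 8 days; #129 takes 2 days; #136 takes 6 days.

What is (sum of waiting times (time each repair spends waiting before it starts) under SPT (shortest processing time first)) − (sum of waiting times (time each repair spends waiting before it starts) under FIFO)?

SPT (increasing processing time): #129 #136 #122 #115 #101 #108.
#129: waits 0, runs 0→2
#136: waits 2, runs 2→8
#122: waits 8, runs 8→16
#115: waits 16, runs 16→28
#101: waits 28, runs 28→41
#108: waits 41, runs 41→58
Sum = 0+2+8+16+28+41 = 95.
FIFO (arrival order): #101 #108 #115 #122 #129 #136.
#101: waits 0, runs 0→13
#108: waits 13, runs 13→30
#115: waits 30, runs 30→42
#122: waits 42, runs 42→50
#129: waits 50, runs 50→52
#136: waits 52, runs 52→58
Sum = 0+13+30+42+50+52 = 187.
Difference = 95 − 187 = -92.

-92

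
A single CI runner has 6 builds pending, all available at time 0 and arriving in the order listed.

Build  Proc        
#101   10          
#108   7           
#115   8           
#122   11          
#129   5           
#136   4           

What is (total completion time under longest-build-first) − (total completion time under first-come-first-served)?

LPT (decreasing processing time): #122 #101 #115 #108 #129 #136.
#122: 0→11
#101: 11→21
#115: 21→29
#108: 29→36
#129: 36→41
#136: 41→45
Sum = 11+21+29+36+41+45 = 183.
FIFO (arrival order): #101 #108 #115 #122 #129 #136.
#101: 0→10
#108: 10→17
#115: 17→25
#122: 25→36
#129: 36→41
#136: 41→45
Sum = 10+17+25+36+41+45 = 174.
Difference = 183 − 174 = 9.

9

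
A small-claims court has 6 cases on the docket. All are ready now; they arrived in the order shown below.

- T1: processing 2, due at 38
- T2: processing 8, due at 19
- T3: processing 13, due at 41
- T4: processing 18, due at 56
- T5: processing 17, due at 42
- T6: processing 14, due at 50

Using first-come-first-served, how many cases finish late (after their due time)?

2

FIFO (arrival order): T1 T2 T3 T4 T5 T6.
T1: 0→2, due 38, tardiness 0
T2: 2→10, due 19, tardiness 0
T3: 10→23, due 41, tardiness 0
T4: 23→41, due 56, tardiness 0
T5: 41→58, due 42, tardiness 16
T6: 58→72, due 50, tardiness 22
Late cases: 2.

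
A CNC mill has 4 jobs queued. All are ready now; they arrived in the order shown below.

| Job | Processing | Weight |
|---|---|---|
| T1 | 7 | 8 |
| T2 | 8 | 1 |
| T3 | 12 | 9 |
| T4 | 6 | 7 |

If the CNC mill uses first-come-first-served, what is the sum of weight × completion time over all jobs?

FIFO (arrival order): T1 T2 T3 T4.
T1: finishes 7, weight 8, w·C = 56
T2: finishes 15, weight 1, w·C = 15
T3: finishes 27, weight 9, w·C = 243
T4: finishes 33, weight 7, w·C = 231
Sum = 56+15+243+231 = 545.

545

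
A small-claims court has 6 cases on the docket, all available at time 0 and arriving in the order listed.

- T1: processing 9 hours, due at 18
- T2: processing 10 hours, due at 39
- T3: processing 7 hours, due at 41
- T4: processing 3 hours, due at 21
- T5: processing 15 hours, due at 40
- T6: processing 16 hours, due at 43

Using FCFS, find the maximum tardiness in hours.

FIFO (arrival order): T1 T2 T3 T4 T5 T6.
T1: 0→9, due 18, tardiness 0
T2: 9→19, due 39, tardiness 0
T3: 19→26, due 41, tardiness 0
T4: 26→29, due 21, tardiness 8
T5: 29→44, due 40, tardiness 4
T6: 44→60, due 43, tardiness 17
Maximum = 17.

17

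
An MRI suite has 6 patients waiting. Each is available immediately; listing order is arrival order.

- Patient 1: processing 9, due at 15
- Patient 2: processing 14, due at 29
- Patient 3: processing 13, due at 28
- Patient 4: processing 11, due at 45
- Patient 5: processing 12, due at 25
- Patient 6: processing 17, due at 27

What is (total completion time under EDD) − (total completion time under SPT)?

EDD (increasing due date): Patient 1 Patient 5 Patient 6 Patient 3 Patient 2 Patient 4.
Patient 1: 0→9
Patient 5: 9→21
Patient 6: 21→38
Patient 3: 38→51
Patient 2: 51→65
Patient 4: 65→76
Sum = 9+21+38+51+65+76 = 260.
SPT (increasing processing time): Patient 1 Patient 4 Patient 5 Patient 3 Patient 2 Patient 6.
Patient 1: 0→9
Patient 4: 9→20
Patient 5: 20→32
Patient 3: 32→45
Patient 2: 45→59
Patient 6: 59→76
Sum = 9+20+32+45+59+76 = 241.
Difference = 260 − 241 = 19.

19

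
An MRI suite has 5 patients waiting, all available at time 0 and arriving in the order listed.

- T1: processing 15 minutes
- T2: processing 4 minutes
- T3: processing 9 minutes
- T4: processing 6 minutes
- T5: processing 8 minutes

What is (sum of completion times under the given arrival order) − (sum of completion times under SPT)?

FIFO (arrival order): T1 T2 T3 T4 T5.
T1: 0→15
T2: 15→19
T3: 19→28
T4: 28→34
T5: 34→42
Sum = 15+19+28+34+42 = 138.
SPT (increasing processing time): T2 T4 T5 T3 T1.
T2: 0→4
T4: 4→10
T5: 10→18
T3: 18→27
T1: 27→42
Sum = 4+10+18+27+42 = 101.
Difference = 138 − 101 = 37.

37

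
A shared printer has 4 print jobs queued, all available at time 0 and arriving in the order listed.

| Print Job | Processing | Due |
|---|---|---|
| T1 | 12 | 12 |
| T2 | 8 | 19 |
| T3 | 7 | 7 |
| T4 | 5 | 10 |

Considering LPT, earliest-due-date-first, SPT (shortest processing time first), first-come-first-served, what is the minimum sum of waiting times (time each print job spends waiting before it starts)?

37

LPT (decreasing processing time): T1 T2 T3 T4.
T1: waits 0, runs 0→12
T2: waits 12, runs 12→20
T3: waits 20, runs 20→27
T4: waits 27, runs 27→32
Sum = 0+12+20+27 = 59.
EDD (increasing due date): T3 T4 T1 T2.
T3: waits 0, runs 0→7
T4: waits 7, runs 7→12
T1: waits 12, runs 12→24
T2: waits 24, runs 24→32
Sum = 0+7+12+24 = 43.
SPT (increasing processing time): T4 T3 T2 T1.
T4: waits 0, runs 0→5
T3: waits 5, runs 5→12
T2: waits 12, runs 12→20
T1: waits 20, runs 20→32
Sum = 0+5+12+20 = 37.
FIFO (arrival order): T1 T2 T3 T4.
T1: waits 0, runs 0→12
T2: waits 12, runs 12→20
T3: waits 20, runs 20→27
T4: waits 27, runs 27→32
Sum = 0+12+20+27 = 59.
LPT 59, EDD 43, SPT 37, FIFO 59 → minimum 37.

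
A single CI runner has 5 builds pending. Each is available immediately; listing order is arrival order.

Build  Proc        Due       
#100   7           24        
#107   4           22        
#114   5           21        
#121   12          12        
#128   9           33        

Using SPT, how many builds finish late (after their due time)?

1

SPT (increasing processing time): #107 #114 #100 #128 #121.
#107: 0→4, due 22, tardiness 0
#114: 4→9, due 21, tardiness 0
#100: 9→16, due 24, tardiness 0
#128: 16→25, due 33, tardiness 0
#121: 25→37, due 12, tardiness 25
Late builds: 1.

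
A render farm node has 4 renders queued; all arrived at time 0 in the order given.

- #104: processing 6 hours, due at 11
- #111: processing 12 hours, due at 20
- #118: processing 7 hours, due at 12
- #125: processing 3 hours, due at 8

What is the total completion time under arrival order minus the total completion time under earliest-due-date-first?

21

FIFO (arrival order): #104 #111 #118 #125.
#104: 0→6
#111: 6→18
#118: 18→25
#125: 25→28
Sum = 6+18+25+28 = 77.
EDD (increasing due date): #125 #104 #118 #111.
#125: 0→3
#104: 3→9
#118: 9→16
#111: 16→28
Sum = 3+9+16+28 = 56.
Difference = 77 − 56 = 21.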